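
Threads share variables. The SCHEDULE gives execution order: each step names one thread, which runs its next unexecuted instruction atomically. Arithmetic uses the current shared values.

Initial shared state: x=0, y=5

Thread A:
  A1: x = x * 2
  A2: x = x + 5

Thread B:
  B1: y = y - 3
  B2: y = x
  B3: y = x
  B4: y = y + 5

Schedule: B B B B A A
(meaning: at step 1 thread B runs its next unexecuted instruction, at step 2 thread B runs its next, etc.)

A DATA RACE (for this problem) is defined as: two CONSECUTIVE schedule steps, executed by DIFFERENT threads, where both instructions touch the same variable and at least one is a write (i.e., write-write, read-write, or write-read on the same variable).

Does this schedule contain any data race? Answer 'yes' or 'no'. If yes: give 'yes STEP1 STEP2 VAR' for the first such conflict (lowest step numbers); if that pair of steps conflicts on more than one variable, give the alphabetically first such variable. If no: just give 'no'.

Steps 1,2: same thread (B). No race.
Steps 2,3: same thread (B). No race.
Steps 3,4: same thread (B). No race.
Steps 4,5: B(r=y,w=y) vs A(r=x,w=x). No conflict.
Steps 5,6: same thread (A). No race.

Answer: no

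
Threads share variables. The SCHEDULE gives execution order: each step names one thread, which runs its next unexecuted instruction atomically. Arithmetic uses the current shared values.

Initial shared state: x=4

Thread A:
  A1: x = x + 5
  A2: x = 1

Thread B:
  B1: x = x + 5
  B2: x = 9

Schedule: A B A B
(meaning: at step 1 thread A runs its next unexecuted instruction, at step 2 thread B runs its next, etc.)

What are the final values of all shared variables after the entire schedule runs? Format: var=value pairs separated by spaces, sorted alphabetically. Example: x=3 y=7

Answer: x=9

Derivation:
Step 1: thread A executes A1 (x = x + 5). Shared: x=9. PCs: A@1 B@0
Step 2: thread B executes B1 (x = x + 5). Shared: x=14. PCs: A@1 B@1
Step 3: thread A executes A2 (x = 1). Shared: x=1. PCs: A@2 B@1
Step 4: thread B executes B2 (x = 9). Shared: x=9. PCs: A@2 B@2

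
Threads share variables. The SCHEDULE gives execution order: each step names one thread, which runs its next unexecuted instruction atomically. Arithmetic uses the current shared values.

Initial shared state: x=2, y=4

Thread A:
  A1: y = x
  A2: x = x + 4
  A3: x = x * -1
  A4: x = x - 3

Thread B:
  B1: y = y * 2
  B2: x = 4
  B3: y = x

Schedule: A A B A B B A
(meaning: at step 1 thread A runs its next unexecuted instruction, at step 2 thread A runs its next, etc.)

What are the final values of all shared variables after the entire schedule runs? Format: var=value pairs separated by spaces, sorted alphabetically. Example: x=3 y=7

Step 1: thread A executes A1 (y = x). Shared: x=2 y=2. PCs: A@1 B@0
Step 2: thread A executes A2 (x = x + 4). Shared: x=6 y=2. PCs: A@2 B@0
Step 3: thread B executes B1 (y = y * 2). Shared: x=6 y=4. PCs: A@2 B@1
Step 4: thread A executes A3 (x = x * -1). Shared: x=-6 y=4. PCs: A@3 B@1
Step 5: thread B executes B2 (x = 4). Shared: x=4 y=4. PCs: A@3 B@2
Step 6: thread B executes B3 (y = x). Shared: x=4 y=4. PCs: A@3 B@3
Step 7: thread A executes A4 (x = x - 3). Shared: x=1 y=4. PCs: A@4 B@3

Answer: x=1 y=4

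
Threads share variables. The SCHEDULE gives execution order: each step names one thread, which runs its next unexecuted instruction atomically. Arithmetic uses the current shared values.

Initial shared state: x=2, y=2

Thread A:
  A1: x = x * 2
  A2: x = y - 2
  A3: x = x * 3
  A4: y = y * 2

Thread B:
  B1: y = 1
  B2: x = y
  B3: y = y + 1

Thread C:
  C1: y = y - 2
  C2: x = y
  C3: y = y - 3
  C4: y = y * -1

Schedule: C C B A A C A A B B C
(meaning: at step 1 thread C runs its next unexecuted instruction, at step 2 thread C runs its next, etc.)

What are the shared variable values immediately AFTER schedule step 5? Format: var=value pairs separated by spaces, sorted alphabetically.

Answer: x=-1 y=1

Derivation:
Step 1: thread C executes C1 (y = y - 2). Shared: x=2 y=0. PCs: A@0 B@0 C@1
Step 2: thread C executes C2 (x = y). Shared: x=0 y=0. PCs: A@0 B@0 C@2
Step 3: thread B executes B1 (y = 1). Shared: x=0 y=1. PCs: A@0 B@1 C@2
Step 4: thread A executes A1 (x = x * 2). Shared: x=0 y=1. PCs: A@1 B@1 C@2
Step 5: thread A executes A2 (x = y - 2). Shared: x=-1 y=1. PCs: A@2 B@1 C@2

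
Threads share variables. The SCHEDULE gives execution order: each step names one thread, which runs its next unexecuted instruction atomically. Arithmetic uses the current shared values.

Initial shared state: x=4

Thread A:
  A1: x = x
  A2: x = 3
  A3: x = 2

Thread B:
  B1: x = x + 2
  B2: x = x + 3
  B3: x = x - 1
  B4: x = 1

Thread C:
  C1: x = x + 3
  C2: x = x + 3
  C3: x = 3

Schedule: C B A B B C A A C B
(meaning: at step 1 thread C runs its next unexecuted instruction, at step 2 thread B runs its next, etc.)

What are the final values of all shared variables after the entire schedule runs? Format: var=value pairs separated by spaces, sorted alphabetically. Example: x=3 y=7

Step 1: thread C executes C1 (x = x + 3). Shared: x=7. PCs: A@0 B@0 C@1
Step 2: thread B executes B1 (x = x + 2). Shared: x=9. PCs: A@0 B@1 C@1
Step 3: thread A executes A1 (x = x). Shared: x=9. PCs: A@1 B@1 C@1
Step 4: thread B executes B2 (x = x + 3). Shared: x=12. PCs: A@1 B@2 C@1
Step 5: thread B executes B3 (x = x - 1). Shared: x=11. PCs: A@1 B@3 C@1
Step 6: thread C executes C2 (x = x + 3). Shared: x=14. PCs: A@1 B@3 C@2
Step 7: thread A executes A2 (x = 3). Shared: x=3. PCs: A@2 B@3 C@2
Step 8: thread A executes A3 (x = 2). Shared: x=2. PCs: A@3 B@3 C@2
Step 9: thread C executes C3 (x = 3). Shared: x=3. PCs: A@3 B@3 C@3
Step 10: thread B executes B4 (x = 1). Shared: x=1. PCs: A@3 B@4 C@3

Answer: x=1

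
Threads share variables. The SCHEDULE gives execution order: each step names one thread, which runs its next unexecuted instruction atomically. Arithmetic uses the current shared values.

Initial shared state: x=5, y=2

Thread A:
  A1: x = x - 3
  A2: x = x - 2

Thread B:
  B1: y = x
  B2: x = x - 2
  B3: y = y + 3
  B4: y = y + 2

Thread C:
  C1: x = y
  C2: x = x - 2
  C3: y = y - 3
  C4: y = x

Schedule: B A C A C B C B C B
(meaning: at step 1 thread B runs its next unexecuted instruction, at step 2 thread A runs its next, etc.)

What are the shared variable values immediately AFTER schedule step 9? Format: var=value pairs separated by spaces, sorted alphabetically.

Step 1: thread B executes B1 (y = x). Shared: x=5 y=5. PCs: A@0 B@1 C@0
Step 2: thread A executes A1 (x = x - 3). Shared: x=2 y=5. PCs: A@1 B@1 C@0
Step 3: thread C executes C1 (x = y). Shared: x=5 y=5. PCs: A@1 B@1 C@1
Step 4: thread A executes A2 (x = x - 2). Shared: x=3 y=5. PCs: A@2 B@1 C@1
Step 5: thread C executes C2 (x = x - 2). Shared: x=1 y=5. PCs: A@2 B@1 C@2
Step 6: thread B executes B2 (x = x - 2). Shared: x=-1 y=5. PCs: A@2 B@2 C@2
Step 7: thread C executes C3 (y = y - 3). Shared: x=-1 y=2. PCs: A@2 B@2 C@3
Step 8: thread B executes B3 (y = y + 3). Shared: x=-1 y=5. PCs: A@2 B@3 C@3
Step 9: thread C executes C4 (y = x). Shared: x=-1 y=-1. PCs: A@2 B@3 C@4

Answer: x=-1 y=-1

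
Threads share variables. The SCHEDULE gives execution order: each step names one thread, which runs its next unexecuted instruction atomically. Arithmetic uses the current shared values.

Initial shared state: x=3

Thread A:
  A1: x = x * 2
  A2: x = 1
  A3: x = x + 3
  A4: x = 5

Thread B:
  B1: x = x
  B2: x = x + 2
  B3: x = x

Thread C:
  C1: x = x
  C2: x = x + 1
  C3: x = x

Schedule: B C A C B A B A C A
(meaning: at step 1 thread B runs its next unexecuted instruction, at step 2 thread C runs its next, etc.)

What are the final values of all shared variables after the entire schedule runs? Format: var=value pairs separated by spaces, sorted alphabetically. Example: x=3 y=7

Answer: x=5

Derivation:
Step 1: thread B executes B1 (x = x). Shared: x=3. PCs: A@0 B@1 C@0
Step 2: thread C executes C1 (x = x). Shared: x=3. PCs: A@0 B@1 C@1
Step 3: thread A executes A1 (x = x * 2). Shared: x=6. PCs: A@1 B@1 C@1
Step 4: thread C executes C2 (x = x + 1). Shared: x=7. PCs: A@1 B@1 C@2
Step 5: thread B executes B2 (x = x + 2). Shared: x=9. PCs: A@1 B@2 C@2
Step 6: thread A executes A2 (x = 1). Shared: x=1. PCs: A@2 B@2 C@2
Step 7: thread B executes B3 (x = x). Shared: x=1. PCs: A@2 B@3 C@2
Step 8: thread A executes A3 (x = x + 3). Shared: x=4. PCs: A@3 B@3 C@2
Step 9: thread C executes C3 (x = x). Shared: x=4. PCs: A@3 B@3 C@3
Step 10: thread A executes A4 (x = 5). Shared: x=5. PCs: A@4 B@3 C@3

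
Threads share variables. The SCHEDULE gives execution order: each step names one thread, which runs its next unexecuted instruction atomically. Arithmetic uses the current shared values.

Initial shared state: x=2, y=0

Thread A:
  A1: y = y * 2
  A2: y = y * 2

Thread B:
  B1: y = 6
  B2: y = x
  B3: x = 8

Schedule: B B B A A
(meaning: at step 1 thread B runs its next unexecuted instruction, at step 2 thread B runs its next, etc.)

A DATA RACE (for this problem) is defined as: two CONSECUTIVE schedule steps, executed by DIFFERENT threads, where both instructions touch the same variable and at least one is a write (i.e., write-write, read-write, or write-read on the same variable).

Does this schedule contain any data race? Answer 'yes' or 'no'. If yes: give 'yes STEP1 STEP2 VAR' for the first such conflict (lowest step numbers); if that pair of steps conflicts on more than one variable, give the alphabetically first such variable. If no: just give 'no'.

Answer: no

Derivation:
Steps 1,2: same thread (B). No race.
Steps 2,3: same thread (B). No race.
Steps 3,4: B(r=-,w=x) vs A(r=y,w=y). No conflict.
Steps 4,5: same thread (A). No race.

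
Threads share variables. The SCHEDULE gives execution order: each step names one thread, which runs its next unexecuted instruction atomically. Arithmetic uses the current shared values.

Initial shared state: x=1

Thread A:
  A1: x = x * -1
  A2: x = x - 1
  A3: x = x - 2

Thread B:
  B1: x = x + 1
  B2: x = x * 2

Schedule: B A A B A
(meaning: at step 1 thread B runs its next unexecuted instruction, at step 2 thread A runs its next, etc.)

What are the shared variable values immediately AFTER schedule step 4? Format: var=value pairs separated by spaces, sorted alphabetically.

Step 1: thread B executes B1 (x = x + 1). Shared: x=2. PCs: A@0 B@1
Step 2: thread A executes A1 (x = x * -1). Shared: x=-2. PCs: A@1 B@1
Step 3: thread A executes A2 (x = x - 1). Shared: x=-3. PCs: A@2 B@1
Step 4: thread B executes B2 (x = x * 2). Shared: x=-6. PCs: A@2 B@2

Answer: x=-6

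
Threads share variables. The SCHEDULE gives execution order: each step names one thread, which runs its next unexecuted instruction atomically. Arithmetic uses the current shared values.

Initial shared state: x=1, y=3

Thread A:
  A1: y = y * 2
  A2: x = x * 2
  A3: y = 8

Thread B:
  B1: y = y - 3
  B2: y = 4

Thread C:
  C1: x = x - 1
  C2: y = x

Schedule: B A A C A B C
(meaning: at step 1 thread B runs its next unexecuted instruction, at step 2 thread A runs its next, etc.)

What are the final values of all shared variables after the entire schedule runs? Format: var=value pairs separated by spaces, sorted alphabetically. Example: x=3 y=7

Answer: x=1 y=1

Derivation:
Step 1: thread B executes B1 (y = y - 3). Shared: x=1 y=0. PCs: A@0 B@1 C@0
Step 2: thread A executes A1 (y = y * 2). Shared: x=1 y=0. PCs: A@1 B@1 C@0
Step 3: thread A executes A2 (x = x * 2). Shared: x=2 y=0. PCs: A@2 B@1 C@0
Step 4: thread C executes C1 (x = x - 1). Shared: x=1 y=0. PCs: A@2 B@1 C@1
Step 5: thread A executes A3 (y = 8). Shared: x=1 y=8. PCs: A@3 B@1 C@1
Step 6: thread B executes B2 (y = 4). Shared: x=1 y=4. PCs: A@3 B@2 C@1
Step 7: thread C executes C2 (y = x). Shared: x=1 y=1. PCs: A@3 B@2 C@2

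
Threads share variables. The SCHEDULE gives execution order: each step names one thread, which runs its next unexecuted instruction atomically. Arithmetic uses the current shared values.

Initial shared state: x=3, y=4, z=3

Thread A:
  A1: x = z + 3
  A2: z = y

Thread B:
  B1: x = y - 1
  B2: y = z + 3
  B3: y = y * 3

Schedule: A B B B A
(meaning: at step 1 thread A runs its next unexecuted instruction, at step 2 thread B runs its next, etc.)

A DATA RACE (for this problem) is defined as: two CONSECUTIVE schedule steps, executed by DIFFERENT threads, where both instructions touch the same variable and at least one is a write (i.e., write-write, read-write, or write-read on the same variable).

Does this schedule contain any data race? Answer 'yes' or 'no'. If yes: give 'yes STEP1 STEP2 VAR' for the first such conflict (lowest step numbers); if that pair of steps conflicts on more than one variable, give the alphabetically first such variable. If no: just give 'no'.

Steps 1,2: A(x = z + 3) vs B(x = y - 1). RACE on x (W-W).
Steps 2,3: same thread (B). No race.
Steps 3,4: same thread (B). No race.
Steps 4,5: B(y = y * 3) vs A(z = y). RACE on y (W-R).
First conflict at steps 1,2.

Answer: yes 1 2 x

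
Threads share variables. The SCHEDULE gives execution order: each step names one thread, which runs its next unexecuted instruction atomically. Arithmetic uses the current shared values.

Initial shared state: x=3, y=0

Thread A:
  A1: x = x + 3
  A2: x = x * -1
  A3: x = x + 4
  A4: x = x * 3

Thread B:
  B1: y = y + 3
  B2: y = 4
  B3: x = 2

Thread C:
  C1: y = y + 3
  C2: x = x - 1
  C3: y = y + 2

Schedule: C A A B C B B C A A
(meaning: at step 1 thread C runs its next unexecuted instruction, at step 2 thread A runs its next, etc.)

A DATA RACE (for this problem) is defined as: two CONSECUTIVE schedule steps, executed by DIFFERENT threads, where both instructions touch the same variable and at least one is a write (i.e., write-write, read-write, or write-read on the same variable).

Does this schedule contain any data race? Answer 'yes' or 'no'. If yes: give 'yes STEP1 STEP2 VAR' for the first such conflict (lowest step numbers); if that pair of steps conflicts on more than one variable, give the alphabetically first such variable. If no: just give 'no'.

Answer: no

Derivation:
Steps 1,2: C(r=y,w=y) vs A(r=x,w=x). No conflict.
Steps 2,3: same thread (A). No race.
Steps 3,4: A(r=x,w=x) vs B(r=y,w=y). No conflict.
Steps 4,5: B(r=y,w=y) vs C(r=x,w=x). No conflict.
Steps 5,6: C(r=x,w=x) vs B(r=-,w=y). No conflict.
Steps 6,7: same thread (B). No race.
Steps 7,8: B(r=-,w=x) vs C(r=y,w=y). No conflict.
Steps 8,9: C(r=y,w=y) vs A(r=x,w=x). No conflict.
Steps 9,10: same thread (A). No race.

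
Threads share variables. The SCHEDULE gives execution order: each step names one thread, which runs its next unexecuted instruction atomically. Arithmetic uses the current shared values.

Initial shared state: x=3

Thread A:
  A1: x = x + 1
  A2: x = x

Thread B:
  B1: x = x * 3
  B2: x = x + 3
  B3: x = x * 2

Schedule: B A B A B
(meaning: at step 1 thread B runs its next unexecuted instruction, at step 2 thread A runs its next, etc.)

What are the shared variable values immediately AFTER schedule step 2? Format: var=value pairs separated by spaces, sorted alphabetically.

Answer: x=10

Derivation:
Step 1: thread B executes B1 (x = x * 3). Shared: x=9. PCs: A@0 B@1
Step 2: thread A executes A1 (x = x + 1). Shared: x=10. PCs: A@1 B@1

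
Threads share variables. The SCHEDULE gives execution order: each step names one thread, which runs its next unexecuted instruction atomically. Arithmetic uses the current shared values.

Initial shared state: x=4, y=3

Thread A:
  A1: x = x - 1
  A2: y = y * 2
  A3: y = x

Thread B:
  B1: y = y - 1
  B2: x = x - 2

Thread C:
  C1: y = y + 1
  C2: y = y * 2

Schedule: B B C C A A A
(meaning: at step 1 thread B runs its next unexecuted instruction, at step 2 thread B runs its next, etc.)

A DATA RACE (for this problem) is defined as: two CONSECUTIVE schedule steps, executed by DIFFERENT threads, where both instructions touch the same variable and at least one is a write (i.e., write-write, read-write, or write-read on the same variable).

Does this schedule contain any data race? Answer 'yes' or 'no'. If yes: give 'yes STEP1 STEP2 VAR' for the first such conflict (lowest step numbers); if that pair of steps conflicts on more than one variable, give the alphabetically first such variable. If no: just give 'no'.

Steps 1,2: same thread (B). No race.
Steps 2,3: B(r=x,w=x) vs C(r=y,w=y). No conflict.
Steps 3,4: same thread (C). No race.
Steps 4,5: C(r=y,w=y) vs A(r=x,w=x). No conflict.
Steps 5,6: same thread (A). No race.
Steps 6,7: same thread (A). No race.

Answer: no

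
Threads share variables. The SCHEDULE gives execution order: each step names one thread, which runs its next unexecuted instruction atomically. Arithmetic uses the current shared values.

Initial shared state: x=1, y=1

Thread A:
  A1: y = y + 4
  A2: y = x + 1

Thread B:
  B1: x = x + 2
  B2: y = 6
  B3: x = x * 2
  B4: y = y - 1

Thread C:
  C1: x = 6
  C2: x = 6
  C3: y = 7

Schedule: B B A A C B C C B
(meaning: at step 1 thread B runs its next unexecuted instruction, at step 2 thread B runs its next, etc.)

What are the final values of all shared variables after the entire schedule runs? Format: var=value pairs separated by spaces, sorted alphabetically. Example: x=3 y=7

Step 1: thread B executes B1 (x = x + 2). Shared: x=3 y=1. PCs: A@0 B@1 C@0
Step 2: thread B executes B2 (y = 6). Shared: x=3 y=6. PCs: A@0 B@2 C@0
Step 3: thread A executes A1 (y = y + 4). Shared: x=3 y=10. PCs: A@1 B@2 C@0
Step 4: thread A executes A2 (y = x + 1). Shared: x=3 y=4. PCs: A@2 B@2 C@0
Step 5: thread C executes C1 (x = 6). Shared: x=6 y=4. PCs: A@2 B@2 C@1
Step 6: thread B executes B3 (x = x * 2). Shared: x=12 y=4. PCs: A@2 B@3 C@1
Step 7: thread C executes C2 (x = 6). Shared: x=6 y=4. PCs: A@2 B@3 C@2
Step 8: thread C executes C3 (y = 7). Shared: x=6 y=7. PCs: A@2 B@3 C@3
Step 9: thread B executes B4 (y = y - 1). Shared: x=6 y=6. PCs: A@2 B@4 C@3

Answer: x=6 y=6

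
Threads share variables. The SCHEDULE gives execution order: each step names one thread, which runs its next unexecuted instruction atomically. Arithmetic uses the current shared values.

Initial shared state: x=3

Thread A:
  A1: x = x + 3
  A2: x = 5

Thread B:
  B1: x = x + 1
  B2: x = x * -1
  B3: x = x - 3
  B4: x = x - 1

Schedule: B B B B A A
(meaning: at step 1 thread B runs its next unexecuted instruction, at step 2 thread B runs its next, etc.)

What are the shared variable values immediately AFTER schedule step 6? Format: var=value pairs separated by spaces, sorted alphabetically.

Answer: x=5

Derivation:
Step 1: thread B executes B1 (x = x + 1). Shared: x=4. PCs: A@0 B@1
Step 2: thread B executes B2 (x = x * -1). Shared: x=-4. PCs: A@0 B@2
Step 3: thread B executes B3 (x = x - 3). Shared: x=-7. PCs: A@0 B@3
Step 4: thread B executes B4 (x = x - 1). Shared: x=-8. PCs: A@0 B@4
Step 5: thread A executes A1 (x = x + 3). Shared: x=-5. PCs: A@1 B@4
Step 6: thread A executes A2 (x = 5). Shared: x=5. PCs: A@2 B@4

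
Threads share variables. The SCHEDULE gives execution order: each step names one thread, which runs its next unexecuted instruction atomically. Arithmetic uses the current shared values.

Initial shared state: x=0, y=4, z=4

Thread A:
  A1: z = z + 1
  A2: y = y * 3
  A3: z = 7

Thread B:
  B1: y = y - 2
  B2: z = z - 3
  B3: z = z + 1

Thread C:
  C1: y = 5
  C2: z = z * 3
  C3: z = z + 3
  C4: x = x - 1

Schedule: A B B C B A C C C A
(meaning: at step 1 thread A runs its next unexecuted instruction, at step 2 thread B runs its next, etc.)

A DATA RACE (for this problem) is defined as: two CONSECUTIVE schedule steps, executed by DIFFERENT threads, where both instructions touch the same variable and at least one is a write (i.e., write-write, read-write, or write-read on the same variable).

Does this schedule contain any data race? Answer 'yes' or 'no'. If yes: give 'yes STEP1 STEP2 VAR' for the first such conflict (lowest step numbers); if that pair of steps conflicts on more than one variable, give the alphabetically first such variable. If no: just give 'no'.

Answer: no

Derivation:
Steps 1,2: A(r=z,w=z) vs B(r=y,w=y). No conflict.
Steps 2,3: same thread (B). No race.
Steps 3,4: B(r=z,w=z) vs C(r=-,w=y). No conflict.
Steps 4,5: C(r=-,w=y) vs B(r=z,w=z). No conflict.
Steps 5,6: B(r=z,w=z) vs A(r=y,w=y). No conflict.
Steps 6,7: A(r=y,w=y) vs C(r=z,w=z). No conflict.
Steps 7,8: same thread (C). No race.
Steps 8,9: same thread (C). No race.
Steps 9,10: C(r=x,w=x) vs A(r=-,w=z). No conflict.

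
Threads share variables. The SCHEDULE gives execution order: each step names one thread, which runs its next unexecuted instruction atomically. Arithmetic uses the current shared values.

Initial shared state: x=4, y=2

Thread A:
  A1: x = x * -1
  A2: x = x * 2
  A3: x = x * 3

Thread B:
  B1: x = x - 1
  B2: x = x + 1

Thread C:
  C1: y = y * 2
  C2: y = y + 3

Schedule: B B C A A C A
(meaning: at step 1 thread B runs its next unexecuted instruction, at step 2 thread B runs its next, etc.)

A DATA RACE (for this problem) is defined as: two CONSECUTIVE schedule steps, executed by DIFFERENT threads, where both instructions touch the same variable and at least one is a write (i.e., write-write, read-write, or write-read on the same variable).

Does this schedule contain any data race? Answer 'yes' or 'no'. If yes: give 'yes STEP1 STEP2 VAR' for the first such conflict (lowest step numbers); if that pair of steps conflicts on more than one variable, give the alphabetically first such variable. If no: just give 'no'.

Steps 1,2: same thread (B). No race.
Steps 2,3: B(r=x,w=x) vs C(r=y,w=y). No conflict.
Steps 3,4: C(r=y,w=y) vs A(r=x,w=x). No conflict.
Steps 4,5: same thread (A). No race.
Steps 5,6: A(r=x,w=x) vs C(r=y,w=y). No conflict.
Steps 6,7: C(r=y,w=y) vs A(r=x,w=x). No conflict.

Answer: no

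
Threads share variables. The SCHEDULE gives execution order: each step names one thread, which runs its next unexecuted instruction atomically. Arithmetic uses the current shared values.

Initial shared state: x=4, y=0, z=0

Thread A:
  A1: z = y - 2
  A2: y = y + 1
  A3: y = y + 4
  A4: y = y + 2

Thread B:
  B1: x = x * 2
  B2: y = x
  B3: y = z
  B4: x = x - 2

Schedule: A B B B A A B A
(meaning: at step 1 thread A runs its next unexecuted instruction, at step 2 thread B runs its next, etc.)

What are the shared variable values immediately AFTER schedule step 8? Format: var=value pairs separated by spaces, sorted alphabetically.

Step 1: thread A executes A1 (z = y - 2). Shared: x=4 y=0 z=-2. PCs: A@1 B@0
Step 2: thread B executes B1 (x = x * 2). Shared: x=8 y=0 z=-2. PCs: A@1 B@1
Step 3: thread B executes B2 (y = x). Shared: x=8 y=8 z=-2. PCs: A@1 B@2
Step 4: thread B executes B3 (y = z). Shared: x=8 y=-2 z=-2. PCs: A@1 B@3
Step 5: thread A executes A2 (y = y + 1). Shared: x=8 y=-1 z=-2. PCs: A@2 B@3
Step 6: thread A executes A3 (y = y + 4). Shared: x=8 y=3 z=-2. PCs: A@3 B@3
Step 7: thread B executes B4 (x = x - 2). Shared: x=6 y=3 z=-2. PCs: A@3 B@4
Step 8: thread A executes A4 (y = y + 2). Shared: x=6 y=5 z=-2. PCs: A@4 B@4

Answer: x=6 y=5 z=-2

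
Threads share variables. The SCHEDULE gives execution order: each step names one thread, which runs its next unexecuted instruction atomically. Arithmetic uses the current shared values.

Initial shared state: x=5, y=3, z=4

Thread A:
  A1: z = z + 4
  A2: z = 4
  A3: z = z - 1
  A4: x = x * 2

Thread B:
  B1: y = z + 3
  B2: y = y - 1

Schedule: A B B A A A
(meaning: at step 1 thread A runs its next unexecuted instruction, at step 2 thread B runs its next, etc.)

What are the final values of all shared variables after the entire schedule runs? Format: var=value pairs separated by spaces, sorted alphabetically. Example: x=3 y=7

Answer: x=10 y=10 z=3

Derivation:
Step 1: thread A executes A1 (z = z + 4). Shared: x=5 y=3 z=8. PCs: A@1 B@0
Step 2: thread B executes B1 (y = z + 3). Shared: x=5 y=11 z=8. PCs: A@1 B@1
Step 3: thread B executes B2 (y = y - 1). Shared: x=5 y=10 z=8. PCs: A@1 B@2
Step 4: thread A executes A2 (z = 4). Shared: x=5 y=10 z=4. PCs: A@2 B@2
Step 5: thread A executes A3 (z = z - 1). Shared: x=5 y=10 z=3. PCs: A@3 B@2
Step 6: thread A executes A4 (x = x * 2). Shared: x=10 y=10 z=3. PCs: A@4 B@2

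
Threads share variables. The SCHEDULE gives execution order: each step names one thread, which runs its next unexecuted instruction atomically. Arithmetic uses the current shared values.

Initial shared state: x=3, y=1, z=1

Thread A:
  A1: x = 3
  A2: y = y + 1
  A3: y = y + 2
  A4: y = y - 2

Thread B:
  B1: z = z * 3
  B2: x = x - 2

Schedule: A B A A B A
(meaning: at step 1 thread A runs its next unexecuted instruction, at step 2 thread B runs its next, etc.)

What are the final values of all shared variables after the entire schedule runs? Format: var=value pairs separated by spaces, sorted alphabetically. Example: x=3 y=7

Step 1: thread A executes A1 (x = 3). Shared: x=3 y=1 z=1. PCs: A@1 B@0
Step 2: thread B executes B1 (z = z * 3). Shared: x=3 y=1 z=3. PCs: A@1 B@1
Step 3: thread A executes A2 (y = y + 1). Shared: x=3 y=2 z=3. PCs: A@2 B@1
Step 4: thread A executes A3 (y = y + 2). Shared: x=3 y=4 z=3. PCs: A@3 B@1
Step 5: thread B executes B2 (x = x - 2). Shared: x=1 y=4 z=3. PCs: A@3 B@2
Step 6: thread A executes A4 (y = y - 2). Shared: x=1 y=2 z=3. PCs: A@4 B@2

Answer: x=1 y=2 z=3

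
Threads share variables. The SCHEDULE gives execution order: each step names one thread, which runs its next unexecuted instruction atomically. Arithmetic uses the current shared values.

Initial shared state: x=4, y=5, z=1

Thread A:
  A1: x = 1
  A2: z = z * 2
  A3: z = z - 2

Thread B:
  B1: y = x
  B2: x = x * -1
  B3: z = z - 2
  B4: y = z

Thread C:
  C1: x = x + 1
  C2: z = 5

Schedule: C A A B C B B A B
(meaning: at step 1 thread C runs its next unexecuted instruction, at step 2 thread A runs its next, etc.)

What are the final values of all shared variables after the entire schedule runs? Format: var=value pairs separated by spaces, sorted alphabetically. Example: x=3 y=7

Step 1: thread C executes C1 (x = x + 1). Shared: x=5 y=5 z=1. PCs: A@0 B@0 C@1
Step 2: thread A executes A1 (x = 1). Shared: x=1 y=5 z=1. PCs: A@1 B@0 C@1
Step 3: thread A executes A2 (z = z * 2). Shared: x=1 y=5 z=2. PCs: A@2 B@0 C@1
Step 4: thread B executes B1 (y = x). Shared: x=1 y=1 z=2. PCs: A@2 B@1 C@1
Step 5: thread C executes C2 (z = 5). Shared: x=1 y=1 z=5. PCs: A@2 B@1 C@2
Step 6: thread B executes B2 (x = x * -1). Shared: x=-1 y=1 z=5. PCs: A@2 B@2 C@2
Step 7: thread B executes B3 (z = z - 2). Shared: x=-1 y=1 z=3. PCs: A@2 B@3 C@2
Step 8: thread A executes A3 (z = z - 2). Shared: x=-1 y=1 z=1. PCs: A@3 B@3 C@2
Step 9: thread B executes B4 (y = z). Shared: x=-1 y=1 z=1. PCs: A@3 B@4 C@2

Answer: x=-1 y=1 z=1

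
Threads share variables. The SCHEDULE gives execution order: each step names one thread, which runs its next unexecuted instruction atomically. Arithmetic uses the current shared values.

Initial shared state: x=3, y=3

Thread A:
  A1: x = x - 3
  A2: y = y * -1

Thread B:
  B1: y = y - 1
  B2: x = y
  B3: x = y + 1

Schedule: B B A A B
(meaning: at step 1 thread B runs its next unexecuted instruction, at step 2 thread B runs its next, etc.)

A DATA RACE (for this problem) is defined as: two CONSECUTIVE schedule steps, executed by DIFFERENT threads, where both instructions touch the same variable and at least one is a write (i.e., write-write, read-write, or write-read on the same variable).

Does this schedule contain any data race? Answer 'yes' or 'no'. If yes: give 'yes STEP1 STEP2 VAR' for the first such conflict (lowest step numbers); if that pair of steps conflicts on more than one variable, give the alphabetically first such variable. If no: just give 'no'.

Answer: yes 2 3 x

Derivation:
Steps 1,2: same thread (B). No race.
Steps 2,3: B(x = y) vs A(x = x - 3). RACE on x (W-W).
Steps 3,4: same thread (A). No race.
Steps 4,5: A(y = y * -1) vs B(x = y + 1). RACE on y (W-R).
First conflict at steps 2,3.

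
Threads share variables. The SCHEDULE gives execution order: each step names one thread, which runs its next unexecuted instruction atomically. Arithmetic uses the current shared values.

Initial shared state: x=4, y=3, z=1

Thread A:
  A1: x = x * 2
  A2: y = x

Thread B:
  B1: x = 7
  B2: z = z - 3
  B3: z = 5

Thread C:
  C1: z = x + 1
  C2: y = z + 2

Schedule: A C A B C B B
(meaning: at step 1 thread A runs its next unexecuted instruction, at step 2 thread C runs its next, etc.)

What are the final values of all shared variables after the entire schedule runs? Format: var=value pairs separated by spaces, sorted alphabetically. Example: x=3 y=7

Step 1: thread A executes A1 (x = x * 2). Shared: x=8 y=3 z=1. PCs: A@1 B@0 C@0
Step 2: thread C executes C1 (z = x + 1). Shared: x=8 y=3 z=9. PCs: A@1 B@0 C@1
Step 3: thread A executes A2 (y = x). Shared: x=8 y=8 z=9. PCs: A@2 B@0 C@1
Step 4: thread B executes B1 (x = 7). Shared: x=7 y=8 z=9. PCs: A@2 B@1 C@1
Step 5: thread C executes C2 (y = z + 2). Shared: x=7 y=11 z=9. PCs: A@2 B@1 C@2
Step 6: thread B executes B2 (z = z - 3). Shared: x=7 y=11 z=6. PCs: A@2 B@2 C@2
Step 7: thread B executes B3 (z = 5). Shared: x=7 y=11 z=5. PCs: A@2 B@3 C@2

Answer: x=7 y=11 z=5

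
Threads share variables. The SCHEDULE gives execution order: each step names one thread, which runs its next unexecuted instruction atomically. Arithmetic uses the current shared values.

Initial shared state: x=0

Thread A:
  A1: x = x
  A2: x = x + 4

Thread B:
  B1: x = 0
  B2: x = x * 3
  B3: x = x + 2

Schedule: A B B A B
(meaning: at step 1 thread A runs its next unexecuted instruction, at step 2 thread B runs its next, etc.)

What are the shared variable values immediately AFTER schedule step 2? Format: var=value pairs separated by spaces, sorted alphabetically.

Step 1: thread A executes A1 (x = x). Shared: x=0. PCs: A@1 B@0
Step 2: thread B executes B1 (x = 0). Shared: x=0. PCs: A@1 B@1

Answer: x=0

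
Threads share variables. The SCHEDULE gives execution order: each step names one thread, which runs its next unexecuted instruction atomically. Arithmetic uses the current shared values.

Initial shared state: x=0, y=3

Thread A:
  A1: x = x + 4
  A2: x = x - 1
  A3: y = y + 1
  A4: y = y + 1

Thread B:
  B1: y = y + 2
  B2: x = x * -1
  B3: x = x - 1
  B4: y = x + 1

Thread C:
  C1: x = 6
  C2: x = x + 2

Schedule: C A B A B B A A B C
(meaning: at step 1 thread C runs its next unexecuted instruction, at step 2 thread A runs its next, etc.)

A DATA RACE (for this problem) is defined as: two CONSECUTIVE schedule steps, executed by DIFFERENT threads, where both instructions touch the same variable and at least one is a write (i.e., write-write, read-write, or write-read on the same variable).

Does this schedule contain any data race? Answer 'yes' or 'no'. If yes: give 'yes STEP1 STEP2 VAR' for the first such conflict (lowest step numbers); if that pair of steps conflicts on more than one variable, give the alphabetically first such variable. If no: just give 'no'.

Steps 1,2: C(x = 6) vs A(x = x + 4). RACE on x (W-W).
Steps 2,3: A(r=x,w=x) vs B(r=y,w=y). No conflict.
Steps 3,4: B(r=y,w=y) vs A(r=x,w=x). No conflict.
Steps 4,5: A(x = x - 1) vs B(x = x * -1). RACE on x (W-W).
Steps 5,6: same thread (B). No race.
Steps 6,7: B(r=x,w=x) vs A(r=y,w=y). No conflict.
Steps 7,8: same thread (A). No race.
Steps 8,9: A(y = y + 1) vs B(y = x + 1). RACE on y (W-W).
Steps 9,10: B(y = x + 1) vs C(x = x + 2). RACE on x (R-W).
First conflict at steps 1,2.

Answer: yes 1 2 x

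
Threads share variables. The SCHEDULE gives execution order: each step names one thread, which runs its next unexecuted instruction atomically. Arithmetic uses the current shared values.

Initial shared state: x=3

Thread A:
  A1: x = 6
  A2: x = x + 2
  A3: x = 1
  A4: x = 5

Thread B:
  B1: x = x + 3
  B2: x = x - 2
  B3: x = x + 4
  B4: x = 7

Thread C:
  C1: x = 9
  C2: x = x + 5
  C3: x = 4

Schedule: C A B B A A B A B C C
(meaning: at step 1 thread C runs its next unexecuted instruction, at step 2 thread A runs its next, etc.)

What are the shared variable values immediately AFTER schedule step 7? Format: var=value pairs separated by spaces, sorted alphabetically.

Answer: x=5

Derivation:
Step 1: thread C executes C1 (x = 9). Shared: x=9. PCs: A@0 B@0 C@1
Step 2: thread A executes A1 (x = 6). Shared: x=6. PCs: A@1 B@0 C@1
Step 3: thread B executes B1 (x = x + 3). Shared: x=9. PCs: A@1 B@1 C@1
Step 4: thread B executes B2 (x = x - 2). Shared: x=7. PCs: A@1 B@2 C@1
Step 5: thread A executes A2 (x = x + 2). Shared: x=9. PCs: A@2 B@2 C@1
Step 6: thread A executes A3 (x = 1). Shared: x=1. PCs: A@3 B@2 C@1
Step 7: thread B executes B3 (x = x + 4). Shared: x=5. PCs: A@3 B@3 C@1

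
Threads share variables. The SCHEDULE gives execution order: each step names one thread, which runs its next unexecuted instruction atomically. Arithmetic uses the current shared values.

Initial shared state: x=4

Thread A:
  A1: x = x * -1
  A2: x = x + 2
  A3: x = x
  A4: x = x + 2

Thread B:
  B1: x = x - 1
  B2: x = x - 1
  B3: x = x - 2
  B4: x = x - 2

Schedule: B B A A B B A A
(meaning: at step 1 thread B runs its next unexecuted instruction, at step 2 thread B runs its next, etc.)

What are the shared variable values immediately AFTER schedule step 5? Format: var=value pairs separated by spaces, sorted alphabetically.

Step 1: thread B executes B1 (x = x - 1). Shared: x=3. PCs: A@0 B@1
Step 2: thread B executes B2 (x = x - 1). Shared: x=2. PCs: A@0 B@2
Step 3: thread A executes A1 (x = x * -1). Shared: x=-2. PCs: A@1 B@2
Step 4: thread A executes A2 (x = x + 2). Shared: x=0. PCs: A@2 B@2
Step 5: thread B executes B3 (x = x - 2). Shared: x=-2. PCs: A@2 B@3

Answer: x=-2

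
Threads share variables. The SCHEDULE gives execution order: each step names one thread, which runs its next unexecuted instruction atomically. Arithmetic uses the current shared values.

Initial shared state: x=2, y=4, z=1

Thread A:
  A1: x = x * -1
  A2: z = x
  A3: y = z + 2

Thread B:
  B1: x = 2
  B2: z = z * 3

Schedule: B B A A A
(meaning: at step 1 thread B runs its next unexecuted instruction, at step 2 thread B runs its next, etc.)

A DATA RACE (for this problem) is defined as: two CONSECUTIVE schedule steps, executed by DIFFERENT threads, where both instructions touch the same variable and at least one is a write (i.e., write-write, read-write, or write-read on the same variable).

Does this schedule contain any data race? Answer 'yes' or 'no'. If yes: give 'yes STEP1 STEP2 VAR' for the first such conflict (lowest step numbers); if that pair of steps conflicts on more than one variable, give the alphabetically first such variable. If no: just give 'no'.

Answer: no

Derivation:
Steps 1,2: same thread (B). No race.
Steps 2,3: B(r=z,w=z) vs A(r=x,w=x). No conflict.
Steps 3,4: same thread (A). No race.
Steps 4,5: same thread (A). No race.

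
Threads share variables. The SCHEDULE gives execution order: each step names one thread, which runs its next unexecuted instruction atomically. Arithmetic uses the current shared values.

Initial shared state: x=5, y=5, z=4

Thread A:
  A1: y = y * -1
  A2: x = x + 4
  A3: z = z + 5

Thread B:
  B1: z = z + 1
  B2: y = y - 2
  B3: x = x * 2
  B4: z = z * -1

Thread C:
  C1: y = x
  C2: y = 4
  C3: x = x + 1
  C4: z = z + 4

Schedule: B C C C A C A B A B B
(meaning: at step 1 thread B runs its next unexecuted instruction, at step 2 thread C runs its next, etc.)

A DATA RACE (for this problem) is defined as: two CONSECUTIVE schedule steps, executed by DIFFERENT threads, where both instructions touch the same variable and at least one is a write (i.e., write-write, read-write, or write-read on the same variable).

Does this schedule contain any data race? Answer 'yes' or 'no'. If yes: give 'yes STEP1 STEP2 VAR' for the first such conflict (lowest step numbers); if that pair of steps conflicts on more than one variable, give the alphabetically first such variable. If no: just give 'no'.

Steps 1,2: B(r=z,w=z) vs C(r=x,w=y). No conflict.
Steps 2,3: same thread (C). No race.
Steps 3,4: same thread (C). No race.
Steps 4,5: C(r=x,w=x) vs A(r=y,w=y). No conflict.
Steps 5,6: A(r=y,w=y) vs C(r=z,w=z). No conflict.
Steps 6,7: C(r=z,w=z) vs A(r=x,w=x). No conflict.
Steps 7,8: A(r=x,w=x) vs B(r=y,w=y). No conflict.
Steps 8,9: B(r=y,w=y) vs A(r=z,w=z). No conflict.
Steps 9,10: A(r=z,w=z) vs B(r=x,w=x). No conflict.
Steps 10,11: same thread (B). No race.

Answer: no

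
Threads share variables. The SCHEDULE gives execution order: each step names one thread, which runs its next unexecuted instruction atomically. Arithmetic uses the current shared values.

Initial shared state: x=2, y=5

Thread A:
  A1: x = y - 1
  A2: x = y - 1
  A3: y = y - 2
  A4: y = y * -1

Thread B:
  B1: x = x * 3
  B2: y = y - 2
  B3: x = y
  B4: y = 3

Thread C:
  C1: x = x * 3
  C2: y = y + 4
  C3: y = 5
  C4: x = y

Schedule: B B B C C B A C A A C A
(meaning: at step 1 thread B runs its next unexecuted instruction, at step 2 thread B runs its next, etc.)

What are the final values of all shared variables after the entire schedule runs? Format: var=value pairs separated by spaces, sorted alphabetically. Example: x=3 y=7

Step 1: thread B executes B1 (x = x * 3). Shared: x=6 y=5. PCs: A@0 B@1 C@0
Step 2: thread B executes B2 (y = y - 2). Shared: x=6 y=3. PCs: A@0 B@2 C@0
Step 3: thread B executes B3 (x = y). Shared: x=3 y=3. PCs: A@0 B@3 C@0
Step 4: thread C executes C1 (x = x * 3). Shared: x=9 y=3. PCs: A@0 B@3 C@1
Step 5: thread C executes C2 (y = y + 4). Shared: x=9 y=7. PCs: A@0 B@3 C@2
Step 6: thread B executes B4 (y = 3). Shared: x=9 y=3. PCs: A@0 B@4 C@2
Step 7: thread A executes A1 (x = y - 1). Shared: x=2 y=3. PCs: A@1 B@4 C@2
Step 8: thread C executes C3 (y = 5). Shared: x=2 y=5. PCs: A@1 B@4 C@3
Step 9: thread A executes A2 (x = y - 1). Shared: x=4 y=5. PCs: A@2 B@4 C@3
Step 10: thread A executes A3 (y = y - 2). Shared: x=4 y=3. PCs: A@3 B@4 C@3
Step 11: thread C executes C4 (x = y). Shared: x=3 y=3. PCs: A@3 B@4 C@4
Step 12: thread A executes A4 (y = y * -1). Shared: x=3 y=-3. PCs: A@4 B@4 C@4

Answer: x=3 y=-3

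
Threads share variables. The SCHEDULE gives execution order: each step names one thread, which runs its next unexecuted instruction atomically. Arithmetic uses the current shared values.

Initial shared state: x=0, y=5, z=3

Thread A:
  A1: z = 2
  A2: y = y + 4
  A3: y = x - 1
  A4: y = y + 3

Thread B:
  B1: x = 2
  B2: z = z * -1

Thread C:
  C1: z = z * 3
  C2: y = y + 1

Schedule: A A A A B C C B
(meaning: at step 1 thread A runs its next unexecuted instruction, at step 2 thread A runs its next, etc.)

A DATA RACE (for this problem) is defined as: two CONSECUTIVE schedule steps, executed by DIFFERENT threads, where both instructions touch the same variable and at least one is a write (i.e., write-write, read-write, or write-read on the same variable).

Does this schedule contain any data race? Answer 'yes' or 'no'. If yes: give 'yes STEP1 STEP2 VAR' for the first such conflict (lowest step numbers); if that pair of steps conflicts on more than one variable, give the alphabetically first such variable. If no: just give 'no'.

Answer: no

Derivation:
Steps 1,2: same thread (A). No race.
Steps 2,3: same thread (A). No race.
Steps 3,4: same thread (A). No race.
Steps 4,5: A(r=y,w=y) vs B(r=-,w=x). No conflict.
Steps 5,6: B(r=-,w=x) vs C(r=z,w=z). No conflict.
Steps 6,7: same thread (C). No race.
Steps 7,8: C(r=y,w=y) vs B(r=z,w=z). No conflict.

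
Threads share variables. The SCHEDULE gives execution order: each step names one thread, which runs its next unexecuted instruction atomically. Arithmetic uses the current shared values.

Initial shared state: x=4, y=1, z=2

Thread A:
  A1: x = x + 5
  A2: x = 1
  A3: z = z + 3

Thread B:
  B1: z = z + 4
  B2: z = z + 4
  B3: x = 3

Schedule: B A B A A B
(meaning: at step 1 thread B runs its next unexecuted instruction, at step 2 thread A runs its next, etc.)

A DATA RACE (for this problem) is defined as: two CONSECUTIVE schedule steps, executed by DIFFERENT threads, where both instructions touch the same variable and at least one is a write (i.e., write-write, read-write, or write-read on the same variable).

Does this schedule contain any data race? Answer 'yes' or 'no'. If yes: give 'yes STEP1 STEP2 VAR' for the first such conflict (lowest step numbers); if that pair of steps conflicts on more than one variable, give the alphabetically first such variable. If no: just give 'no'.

Answer: no

Derivation:
Steps 1,2: B(r=z,w=z) vs A(r=x,w=x). No conflict.
Steps 2,3: A(r=x,w=x) vs B(r=z,w=z). No conflict.
Steps 3,4: B(r=z,w=z) vs A(r=-,w=x). No conflict.
Steps 4,5: same thread (A). No race.
Steps 5,6: A(r=z,w=z) vs B(r=-,w=x). No conflict.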